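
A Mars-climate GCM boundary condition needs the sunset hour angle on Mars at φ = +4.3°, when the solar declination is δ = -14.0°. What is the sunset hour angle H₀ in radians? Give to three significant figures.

cos H₀ = −tan φ · tan δ = −tan(+4.3°) × tan(-14.000°) = 0.0187, so H₀ = 1.5520 rad = 88.93°.

H₀ = 1.55 rad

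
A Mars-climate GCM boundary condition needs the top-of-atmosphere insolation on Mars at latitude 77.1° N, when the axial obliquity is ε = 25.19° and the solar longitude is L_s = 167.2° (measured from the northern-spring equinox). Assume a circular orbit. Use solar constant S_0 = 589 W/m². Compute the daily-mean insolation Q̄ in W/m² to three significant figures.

Q̄ ≈ 72.4 W/m²

Solar declination: sin δ = sin ε · sin L_s = sin 25.19° × sin 167.2° = 0.09430, so δ = +5.411°.
cos h₀ = −tan(+77.1°) tan(+5.411°) = -0.4136, h₀ = 1.9972 rad.
Bracket: h₀ sin ϕ sin δ + cos ϕ cos δ sin h₀ = 1.9972×0.97476×0.09430 + 0.22325×0.99554×0.91048 = 0.183582 + 0.202358 = 0.385940.
Q̄ = (S_0/π) × [bracket] = (589/π) × 0.385940 = 72.36 W/m².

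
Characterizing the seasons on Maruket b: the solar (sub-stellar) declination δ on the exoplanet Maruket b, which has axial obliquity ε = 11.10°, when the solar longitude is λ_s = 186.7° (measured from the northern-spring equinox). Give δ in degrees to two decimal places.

δ = -1.29°

sin δ = sin ε · sin λ_s = sin 11.10° × sin 186.7° = -0.022462.
δ = arcsin(-0.022462) = -1.29°.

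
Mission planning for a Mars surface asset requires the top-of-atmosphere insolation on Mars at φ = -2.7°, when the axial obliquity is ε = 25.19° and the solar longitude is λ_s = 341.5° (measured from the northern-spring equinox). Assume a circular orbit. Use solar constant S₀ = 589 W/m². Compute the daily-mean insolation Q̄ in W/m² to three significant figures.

Solar declination: sin δ = sin ε · sin λ_s = sin 25.19° × sin 341.5° = -0.13505, so δ = -7.762°.
cos H₀ = −tan(-2.7°) tan(-7.762°) = -0.0064, H₀ = 1.5772 rad.
Bracket: H₀ sin φ sin δ + cos φ cos δ sin H₀ = 1.5772×-0.04711×-0.13505 + 0.99889×0.99084×0.99998 = 0.010034 + 0.989720 = 0.999754.
Q̄ = (S₀/π) × [bracket] = (589/π) × 0.999754 = 187.4 W/m².

Q̄ ≈ 187 W/m²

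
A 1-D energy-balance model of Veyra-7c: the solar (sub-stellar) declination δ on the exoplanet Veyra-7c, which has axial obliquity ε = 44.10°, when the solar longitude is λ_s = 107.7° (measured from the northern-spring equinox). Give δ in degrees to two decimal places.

δ = +41.53°

sin δ = sin ε · sin λ_s = sin 44.10° × sin 107.7° = 0.662969.
δ = arcsin(0.662969) = +41.53°.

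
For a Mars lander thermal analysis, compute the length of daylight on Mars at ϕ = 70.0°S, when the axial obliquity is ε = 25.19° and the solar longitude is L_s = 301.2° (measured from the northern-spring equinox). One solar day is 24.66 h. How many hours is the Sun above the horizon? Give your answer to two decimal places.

24.66 h

Solar declination: sin δ = sin ε · sin L_s = sin 25.19° × sin 301.2° = -0.36406, so δ = -21.350°.
Sunrise equation: cos h₀ = −tan ϕ · tan δ = -1.0740 ≤ −1, so the Sun never sets (polar day) and h₀ = π.
Daylight = 2h₀/(2π) × 24.66 h = (3.1416/π) × 24.66 = 24.66 h.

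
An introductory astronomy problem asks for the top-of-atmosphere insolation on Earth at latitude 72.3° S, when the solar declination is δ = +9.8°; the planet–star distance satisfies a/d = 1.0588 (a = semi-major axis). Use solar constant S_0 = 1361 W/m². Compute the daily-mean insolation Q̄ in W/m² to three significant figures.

cos h₀ = −tan(-72.3°) tan(+9.800°) = 0.5412, h₀ = 0.9989 rad.
Bracket: h₀ sin ϕ sin δ + cos ϕ cos δ sin h₀ = 0.9989×-0.95266×0.17021 + 0.30403×0.98541×0.84087 = -0.161974 + 0.251920 = 0.089946.
Inverse-square distance factor (a/d)² = 1.0588² = 1.121057.
Q̄ = (S_0/π) × 1.121057 × [bracket] = (1361/π) × 1.121057 × 0.089946 = 43.68 W/m².

Q̄ ≈ 43.7 W/m²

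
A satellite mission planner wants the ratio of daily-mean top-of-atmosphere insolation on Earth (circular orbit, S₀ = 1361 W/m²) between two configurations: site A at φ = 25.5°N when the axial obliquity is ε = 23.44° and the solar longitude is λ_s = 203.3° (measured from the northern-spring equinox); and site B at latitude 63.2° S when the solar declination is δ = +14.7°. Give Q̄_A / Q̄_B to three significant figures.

Q̄_A / Q̄_B ≈ 5.60

— Configuration A (φ=+25.5°):
Solar declination: sin δ = sin ε · sin λ_s = sin 23.44° × sin 203.3° = -0.15734, so δ = -9.053°.
cos H₀ = −tan(+25.5°) tan(-9.053°) = 0.0760, H₀ = 1.4947 rad.
Bracket: H₀ sin φ sin δ + cos φ cos δ sin H₀ = 1.4947×0.43051×-0.15734 + 0.90259×0.98754×0.99711 = -0.101246 + 0.888768 = 0.787522.
Q̄ = (S₀/π) × [bracket] = (1361/π) × 0.787522 = 341.17 W/m².
— Configuration B (φ=-63.2°):
cos H₀ = −tan(-63.2°) tan(+14.700°) = 0.5194, H₀ = 1.0247 rad.
Bracket: H₀ sin φ sin δ + cos φ cos δ sin H₀ = 1.0247×-0.89259×0.25376 + 0.45088×0.96727×0.85456 = -0.232098 + 0.372693 = 0.140595.
Q̄ = (S₀/π) × [bracket] = (1361/π) × 0.140595 = 60.909 W/m².
Ratio Q̄_A / Q̄_B = 341.17 / 60.909 = 5.601.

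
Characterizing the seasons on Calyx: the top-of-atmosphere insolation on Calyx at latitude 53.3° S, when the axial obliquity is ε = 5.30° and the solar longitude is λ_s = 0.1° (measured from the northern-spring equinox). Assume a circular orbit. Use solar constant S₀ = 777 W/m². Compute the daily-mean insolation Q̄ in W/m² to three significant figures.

Q̄ ≈ 148 W/m²

Solar declination: sin δ = sin ε · sin λ_s = sin 5.30° × sin 0.1° = 0.00016, so δ = +0.009°.
cos H₀ = −tan(-53.3°) tan(+0.009°) = 0.0002, H₀ = 1.5706 rad.
Bracket: H₀ sin φ sin δ + cos φ cos δ sin H₀ = 1.5706×-0.80178×0.00016 + 0.59763×1.00000×1.00000 = -0.000201 + 0.597630 = 0.597429.
Q̄ = (S₀/π) × [bracket] = (777/π) × 0.597429 = 147.8 W/m².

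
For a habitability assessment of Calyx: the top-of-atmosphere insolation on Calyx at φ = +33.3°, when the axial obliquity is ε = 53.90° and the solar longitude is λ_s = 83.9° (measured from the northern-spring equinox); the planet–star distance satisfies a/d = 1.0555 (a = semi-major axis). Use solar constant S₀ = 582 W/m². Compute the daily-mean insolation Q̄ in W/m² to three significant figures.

Q̄ ≈ 290 W/m²

Solar declination: sin δ = sin ε · sin λ_s = sin 53.90° × sin 83.9° = 0.80342, so δ = +53.457°.
cos H₀ = −tan(+33.3°) tan(+53.457°) = -0.8863, H₀ = 2.6602 rad.
Bracket: H₀ sin φ sin δ + cos φ cos δ sin H₀ = 2.6602×0.54902×0.80342 + 0.83581×0.59542×0.46303 = 1.173397 + 0.230431 = 1.403828.
Inverse-square distance factor (a/d)² = 1.0555² = 1.114080.
Q̄ = (S₀/π) × 1.114080 × [bracket] = (582/π) × 1.114080 × 1.403828 = 289.7 W/m².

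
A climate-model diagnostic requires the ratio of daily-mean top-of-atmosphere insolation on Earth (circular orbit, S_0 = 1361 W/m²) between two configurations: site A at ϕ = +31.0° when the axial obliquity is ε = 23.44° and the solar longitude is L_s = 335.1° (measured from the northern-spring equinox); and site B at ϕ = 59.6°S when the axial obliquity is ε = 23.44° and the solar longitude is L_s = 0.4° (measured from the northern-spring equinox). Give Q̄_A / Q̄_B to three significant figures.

Q̄_A / Q̄_B ≈ 1.42

— Configuration A (ϕ=+31.0°):
Solar declination: sin δ = sin ε · sin L_s = sin 23.44° × sin 335.1° = -0.16748, so δ = -9.642°.
cos h₀ = −tan(+31.0°) tan(-9.642°) = 0.1021, h₀ = 1.4685 rad.
Bracket: h₀ sin ϕ sin δ + cos ϕ cos δ sin h₀ = 1.4685×0.51504×-0.16748 + 0.85717×0.98587×0.99478 = -0.126671 + 0.840647 = 0.713976.
Q̄ = (S_0/π) × [bracket] = (1361/π) × 0.713976 = 309.31 W/m².
— Configuration B (ϕ=-59.6°):
Solar declination: sin δ = sin ε · sin L_s = sin 23.44° × sin 0.4° = 0.00278, so δ = +0.159°.
cos h₀ = −tan(-59.6°) tan(+0.159°) = 0.0047, h₀ = 1.5661 rad.
Bracket: h₀ sin ϕ sin δ + cos ϕ cos δ sin h₀ = 1.5661×-0.86251×0.00278 + 0.50603×1.00000×0.99999 = -0.003755 + 0.506025 = 0.502270.
Q̄ = (S_0/π) × [bracket] = (1361/π) × 0.502270 = 217.59 W/m².
Ratio Q̄_A / Q̄_B = 309.31 / 217.59 = 1.422.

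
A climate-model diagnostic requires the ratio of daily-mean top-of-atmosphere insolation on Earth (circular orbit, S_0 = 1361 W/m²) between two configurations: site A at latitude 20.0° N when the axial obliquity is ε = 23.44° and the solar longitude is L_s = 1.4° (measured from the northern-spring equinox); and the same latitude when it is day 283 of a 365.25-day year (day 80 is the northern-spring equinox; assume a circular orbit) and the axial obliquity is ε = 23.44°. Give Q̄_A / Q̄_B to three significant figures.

— Configuration A (ϕ=+20.0°):
Solar declination: sin δ = sin ε · sin L_s = sin 23.44° × sin 1.4° = 0.00972, so δ = +0.557°.
cos h₀ = −tan(+20.0°) tan(+0.557°) = -0.0035, h₀ = 1.5743 rad.
Bracket: h₀ sin ϕ sin δ + cos ϕ cos δ sin h₀ = 1.5743×0.34202×0.00972 + 0.93969×0.99995×0.99999 = 0.005234 + 0.939634 = 0.944868.
Q̄ = (S_0/π) × [bracket] = (1361/π) × 0.944868 = 409.34 W/m².
— Configuration B (ϕ=+20.0°):
Solar longitude: L_s = 360° × (283 − 80)/365.25 = 200.082°.
sin δ = sin 23.44° × sin 200.082° = -0.13659, so δ = -7.850°.
cos h₀ = −tan(+20.0°) tan(-7.850°) = 0.0502, h₀ = 1.5206 rad.
Bracket: h₀ sin ϕ sin δ + cos ϕ cos δ sin h₀ = 1.5206×0.34202×-0.13659 + 0.93969×0.99063×0.99874 = -0.071037 + 0.929712 = 0.858675.
Q̄ = (S_0/π) × [bracket] = (1361/π) × 0.858675 = 371.99 W/m².
Ratio Q̄_A / Q̄_B = 409.34 / 371.99 = 1.100.

Q̄_A / Q̄_B ≈ 1.10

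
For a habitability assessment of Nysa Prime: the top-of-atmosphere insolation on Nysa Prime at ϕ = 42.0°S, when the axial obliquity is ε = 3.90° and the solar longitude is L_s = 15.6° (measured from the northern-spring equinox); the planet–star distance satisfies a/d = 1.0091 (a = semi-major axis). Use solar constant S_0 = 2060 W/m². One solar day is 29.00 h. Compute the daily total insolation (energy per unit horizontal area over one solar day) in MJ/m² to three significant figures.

Solar declination: sin δ = sin ε · sin L_s = sin 3.90° × sin 15.6° = 0.01829, so δ = +1.048°.
cos h₀ = −tan(-42.0°) tan(+1.048°) = 0.0165, h₀ = 1.5543 rad.
Bracket: h₀ sin ϕ sin δ + cos ϕ cos δ sin h₀ = 1.5543×-0.66913×0.01829 + 0.74314×0.99983×0.99986 = -0.019022 + 0.742910 = 0.723888.
Inverse-square distance factor (a/d)² = 1.0091² = 1.018283.
Q̄ = (S_0/π) × 1.018283 × [bracket] = (2060/π) × 1.018283 × 0.723888 = 483.34 W/m².
Daily total = Q̄ × 29.00 h × 3600 s/h = 483.34 × 29.00 × 3600 / 10⁶ = 50.46 MJ/m².

50.5 MJ/m²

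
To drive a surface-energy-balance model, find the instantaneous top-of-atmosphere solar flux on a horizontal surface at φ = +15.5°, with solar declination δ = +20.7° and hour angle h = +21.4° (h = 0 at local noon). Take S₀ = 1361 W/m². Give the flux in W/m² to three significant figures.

cos θ_z = sin φ sin δ + cos φ cos δ cos h = 0.094462 + 0.839275 = 0.933737.
Flux = S₀ · cos θ_z = 1361 × 0.933737 = 1271 W/m².

1.27e+03 W/m²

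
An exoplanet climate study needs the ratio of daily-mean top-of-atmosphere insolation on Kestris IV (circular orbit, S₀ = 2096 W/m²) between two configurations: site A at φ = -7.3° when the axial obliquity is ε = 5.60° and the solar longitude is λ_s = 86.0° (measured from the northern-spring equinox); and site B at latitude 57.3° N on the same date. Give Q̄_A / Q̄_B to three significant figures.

Q̄_A / Q̄_B ≈ 1.44

— Configuration A (φ=-7.3°):
Solar declination: sin δ = sin ε · sin λ_s = sin 5.60° × sin 86.0° = 0.09735, so δ = +5.586°.
cos H₀ = −tan(-7.3°) tan(+5.586°) = 0.0125, H₀ = 1.5583 rad.
Bracket: H₀ sin φ sin δ + cos φ cos δ sin H₀ = 1.5583×-0.12706×0.09735 + 0.99189×0.99525×0.99992 = -0.019275 + 0.987100 = 0.967825.
Q̄ = (S₀/π) × [bracket] = (2096/π) × 0.967825 = 645.71 W/m².
— Configuration B (φ=+57.3°):
cos H₀ = −tan(+57.3°) tan(+5.586°) = -0.1524, H₀ = 1.7237 rad.
Bracket: H₀ sin φ sin δ + cos φ cos δ sin H₀ = 1.7237×0.84151×0.09735 + 0.54024×0.99525×0.98833 = 0.141207 + 0.531399 = 0.672606.
Q̄ = (S₀/π) × [bracket] = (2096/π) × 0.672606 = 448.75 W/m².
Ratio Q̄_A / Q̄_B = 645.71 / 448.75 = 1.439.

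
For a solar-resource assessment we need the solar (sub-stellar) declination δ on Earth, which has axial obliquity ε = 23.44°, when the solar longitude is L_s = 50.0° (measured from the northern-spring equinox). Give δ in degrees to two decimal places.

sin δ = sin ε · sin L_s = sin 23.44° × sin 50.0° = 0.304724.
δ = arcsin(0.304724) = +17.74°.

δ = +17.74°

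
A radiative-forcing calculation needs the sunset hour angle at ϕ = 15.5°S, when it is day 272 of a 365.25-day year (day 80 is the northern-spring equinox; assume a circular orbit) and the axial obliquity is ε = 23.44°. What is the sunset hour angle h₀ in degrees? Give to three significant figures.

h₀ = 91.0°

Solar longitude: L_s = 360° × (272 − 80)/365.25 = 189.240°.
sin δ = sin 23.44° × sin 189.240° = -0.06387, so δ = -3.662°.
cos h₀ = −tan ϕ · tan δ = −tan(-15.5°) × tan(-3.662°) = -0.0178, so h₀ = 1.5885 rad = 91.02°.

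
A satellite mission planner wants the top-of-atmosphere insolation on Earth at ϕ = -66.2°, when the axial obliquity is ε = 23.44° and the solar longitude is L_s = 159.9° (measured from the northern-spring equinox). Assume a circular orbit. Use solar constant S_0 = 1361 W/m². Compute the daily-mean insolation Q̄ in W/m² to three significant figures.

Q̄ ≈ 96.6 W/m²

Solar declination: sin δ = sin ε · sin L_s = sin 23.44° × sin 159.9° = 0.13670, so δ = +7.857°.
cos h₀ = −tan(-66.2°) tan(+7.857°) = 0.3129, h₀ = 1.2526 rad.
Bracket: h₀ sin ϕ sin δ + cos ϕ cos δ sin h₀ = 1.2526×-0.91496×0.13670 + 0.40355×0.99061×0.94979 = -0.156669 + 0.379689 = 0.223020.
Q̄ = (S_0/π) × [bracket] = (1361/π) × 0.223020 = 96.62 W/m².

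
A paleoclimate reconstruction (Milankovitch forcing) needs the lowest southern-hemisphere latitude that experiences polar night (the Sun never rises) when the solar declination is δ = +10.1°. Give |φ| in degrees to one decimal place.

|φ| = 79.9°

Polar night requires cos H₀ = −tan φ tan δ ≥ 1, i.e. tan φ tan δ ≤ −1.
The boundary is |tan φ| · |tan δ| = 1, so |φ| = 90° − |δ| = 90° − 10.1° = 79.9° in the southern hemisphere.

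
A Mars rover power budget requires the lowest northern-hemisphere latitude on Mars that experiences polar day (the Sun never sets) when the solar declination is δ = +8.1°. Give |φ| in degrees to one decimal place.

Polar day requires cos H₀ = −tan φ tan δ ≤ −1, i.e. tan φ tan δ ≥ 1.
The boundary is |tan φ| · |tan δ| = 1, so |φ| = 90° − |δ| = 90° − 8.1° = 81.9° in the northern hemisphere.

|φ| = 81.9°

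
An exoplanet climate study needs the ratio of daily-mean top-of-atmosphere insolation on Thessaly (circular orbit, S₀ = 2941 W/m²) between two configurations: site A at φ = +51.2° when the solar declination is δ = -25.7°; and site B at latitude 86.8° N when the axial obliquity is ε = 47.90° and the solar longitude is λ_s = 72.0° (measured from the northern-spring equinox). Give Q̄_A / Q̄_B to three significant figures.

— Configuration A (φ=+51.2°):
cos H₀ = −tan(+51.2°) tan(-25.700°) = 0.5986, H₀ = 0.9291 rad.
Bracket: H₀ sin φ sin δ + cos φ cos δ sin H₀ = 0.9291×0.77934×-0.43366 + 0.62660×0.90108×0.80107 = -0.314007 + 0.452298 = 0.138291.
Q̄ = (S₀/π) × [bracket] = (2941/π) × 0.138291 = 129.46 W/m².
— Configuration B (φ=+86.8°):
Solar declination: sin δ = sin ε · sin λ_s = sin 47.90° × sin 72.0° = 0.70566, so δ = +44.883°.
cos H₀ = −tan(+86.8°) tan(+44.883°) = -17.8134 ≤ −1 ⇒ polar day, H₀ = π.
Bracket: H₀ sin φ sin δ + cos φ cos δ sin H₀ = 3.1416×0.99844×0.70566 + 0.05582×0.70855×0.00000 = 2.213443 + 0.000000 = 2.213443.
Q̄ = (S₀/π) × [bracket] = (2941/π) × 2.213443 = 2072.1 W/m².
Ratio Q̄_A / Q̄_B = 129.46 / 2072.1 = 0.06248.

Q̄_A / Q̄_B ≈ 0.0625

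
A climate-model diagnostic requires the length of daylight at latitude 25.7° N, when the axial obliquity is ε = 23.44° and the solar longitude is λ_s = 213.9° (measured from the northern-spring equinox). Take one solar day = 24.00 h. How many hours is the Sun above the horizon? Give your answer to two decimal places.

Solar declination: sin δ = sin ε · sin λ_s = sin 23.44° × sin 213.9° = -0.22186, so δ = -12.819°.
cos H₀ = −tan φ · tan δ = −tan(+25.7°) × tan(-12.819°) = 0.1095, so H₀ = 1.4611 rad = 83.71°.
Daylight = 2H₀/(2π) × 24.00 h = (1.4611/π) × 24.00 = 11.16 h.

11.16 h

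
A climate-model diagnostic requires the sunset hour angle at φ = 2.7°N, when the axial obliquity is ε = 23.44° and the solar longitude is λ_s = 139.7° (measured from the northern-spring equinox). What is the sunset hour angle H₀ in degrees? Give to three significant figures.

H₀ = 90.7°

Solar declination: sin δ = sin ε · sin λ_s = sin 23.44° × sin 139.7° = 0.25729, so δ = +14.909°.
cos H₀ = −tan φ · tan δ = −tan(+2.7°) × tan(+14.909°) = -0.0126, so H₀ = 1.5834 rad = 90.72°.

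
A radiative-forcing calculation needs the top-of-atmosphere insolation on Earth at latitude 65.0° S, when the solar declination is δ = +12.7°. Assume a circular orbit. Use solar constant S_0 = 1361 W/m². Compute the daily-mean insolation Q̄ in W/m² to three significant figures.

cos h₀ = −tan(-65.0°) tan(+12.700°) = 0.4833, h₀ = 1.0664 rad.
Bracket: h₀ sin ϕ sin δ + cos ϕ cos δ sin h₀ = 1.0664×-0.90631×0.21985 + 0.42262×0.97553×0.87546 = -0.212483 + 0.360933 = 0.148450.
Q̄ = (S_0/π) × [bracket] = (1361/π) × 0.148450 = 64.31 W/m².

Q̄ ≈ 64.3 W/m²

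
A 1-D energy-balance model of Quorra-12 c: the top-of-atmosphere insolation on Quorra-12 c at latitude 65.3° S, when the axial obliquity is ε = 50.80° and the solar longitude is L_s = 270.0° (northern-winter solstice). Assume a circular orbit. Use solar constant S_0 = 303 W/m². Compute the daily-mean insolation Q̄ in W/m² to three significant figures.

Q̄ ≈ 213 W/m²

Solar declination: sin δ = sin ε · sin L_s = sin 50.80° × sin 270.0° = -0.77494, so δ = -50.800°.
cos h₀ = −tan(-65.3°) tan(-50.800°) = -2.6658 ≤ −1 ⇒ polar day, h₀ = π.
Bracket: h₀ sin ϕ sin δ + cos ϕ cos δ sin h₀ = 3.1416×-0.90851×-0.77494 + 0.41787×0.63203×0.00000 = 2.211814 + 0.000000 = 2.211814.
Q̄ = (S_0/π) × [bracket] = (303/π) × 2.211814 = 213.3 W/m².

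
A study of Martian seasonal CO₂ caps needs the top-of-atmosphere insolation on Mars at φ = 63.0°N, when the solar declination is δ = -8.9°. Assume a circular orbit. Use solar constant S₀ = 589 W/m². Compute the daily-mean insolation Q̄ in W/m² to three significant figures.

cos H₀ = −tan(+63.0°) tan(-8.900°) = 0.3073, H₀ = 1.2584 rad.
Bracket: H₀ sin φ sin δ + cos φ cos δ sin H₀ = 1.2584×0.89101×-0.15471 + 0.45399×0.98796×0.95160 = -0.173468 + 0.426815 = 0.253347.
Q̄ = (S₀/π) × [bracket] = (589/π) × 0.253347 = 47.50 W/m².

Q̄ ≈ 47.5 W/m²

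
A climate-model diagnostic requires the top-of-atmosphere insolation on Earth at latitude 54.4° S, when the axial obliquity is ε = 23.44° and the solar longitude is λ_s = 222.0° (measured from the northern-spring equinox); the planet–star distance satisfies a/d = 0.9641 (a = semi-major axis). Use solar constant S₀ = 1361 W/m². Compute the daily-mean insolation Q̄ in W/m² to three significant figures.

Solar declination: sin δ = sin ε · sin λ_s = sin 23.44° × sin 222.0° = -0.26617, so δ = -15.437°.
cos H₀ = −tan(-54.4°) tan(-15.437°) = -0.3857, H₀ = 1.9668 rad.
Bracket: H₀ sin φ sin δ + cos φ cos δ sin H₀ = 1.9668×-0.81310×-0.26617 + 0.58212×0.96393×0.92262 = 0.425660 + 0.517703 = 0.943363.
Inverse-square distance factor (a/d)² = 0.9641² = 0.929489.
Q̄ = (S₀/π) × 0.929489 × [bracket] = (1361/π) × 0.929489 × 0.943363 = 379.9 W/m².

Q̄ ≈ 380 W/m²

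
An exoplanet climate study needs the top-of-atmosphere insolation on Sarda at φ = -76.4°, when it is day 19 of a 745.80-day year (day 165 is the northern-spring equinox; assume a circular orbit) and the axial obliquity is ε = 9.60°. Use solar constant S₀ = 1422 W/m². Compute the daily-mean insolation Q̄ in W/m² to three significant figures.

Q̄ ≈ 237 W/m²

Solar longitude: λ_s = 360° × (19 − 165)/745.80 = -70.475°, i.e. -70.475° + 360° = 289.525°.
sin δ = sin 9.60° × sin 289.525° = -0.15718, so δ = -9.043°.
cos H₀ = −tan(-76.4°) tan(-9.043°) = -0.6579, H₀ = 2.2888 rad.
Bracket: H₀ sin φ sin δ + cos φ cos δ sin H₀ = 2.2888×-0.97196×-0.15718 + 0.23514×0.98757×0.75313 = 0.349666 + 0.174890 = 0.524556.
Q̄ = (S₀/π) × [bracket] = (1422/π) × 0.524556 = 237.4 W/m².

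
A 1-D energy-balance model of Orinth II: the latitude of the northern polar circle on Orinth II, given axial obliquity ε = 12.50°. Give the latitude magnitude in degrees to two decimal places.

77.50°

The polar circle is the lowest latitude that experiences at least one full rotation of continuous daylight at the northern-summer solstice; it lies at |φ| = 90° − ε = 90° − 12.50° = 77.50°.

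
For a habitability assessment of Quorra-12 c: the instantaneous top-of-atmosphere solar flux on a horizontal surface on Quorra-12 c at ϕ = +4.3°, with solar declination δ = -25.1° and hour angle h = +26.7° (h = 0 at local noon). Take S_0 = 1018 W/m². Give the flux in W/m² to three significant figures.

789 W/m²

cos θ_z = sin ϕ sin δ + cos ϕ cos δ cos h = -0.031806 + 0.806732 = 0.774926.
Flux = S_0 · cos θ_z = 1018 × 0.774926 = 788.9 W/m².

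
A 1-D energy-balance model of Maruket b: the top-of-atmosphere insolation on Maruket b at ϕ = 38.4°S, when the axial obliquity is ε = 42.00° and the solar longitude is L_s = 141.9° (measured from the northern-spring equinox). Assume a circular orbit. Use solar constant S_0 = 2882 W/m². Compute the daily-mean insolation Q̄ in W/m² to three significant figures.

Solar declination: sin δ = sin ε · sin L_s = sin 42.00° × sin 141.9° = 0.41288, so δ = +24.386°.
cos h₀ = −tan(-38.4°) tan(+24.386°) = 0.3593, h₀ = 1.2033 rad.
Bracket: h₀ sin ϕ sin δ + cos ϕ cos δ sin h₀ = 1.2033×-0.62115×0.41288 + 0.78369×0.91079×0.93322 = -0.308599 + 0.666111 = 0.357512.
Q̄ = (S_0/π) × [bracket] = (2882/π) × 0.357512 = 328.0 W/m².

Q̄ ≈ 328 W/m²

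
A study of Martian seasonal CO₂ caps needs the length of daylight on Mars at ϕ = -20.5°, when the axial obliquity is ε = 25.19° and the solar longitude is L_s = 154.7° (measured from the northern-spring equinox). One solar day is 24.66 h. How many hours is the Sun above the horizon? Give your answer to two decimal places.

11.79 h

Solar declination: sin δ = sin ε · sin L_s = sin 25.19° × sin 154.7° = 0.18189, so δ = +10.480°.
cos h₀ = −tan ϕ · tan δ = −tan(-20.5°) × tan(+10.480°) = 0.0692, so h₀ = 1.5016 rad = 86.03°.
Daylight = 2h₀/(2π) × 24.66 h = (1.5016/π) × 24.66 = 11.79 h.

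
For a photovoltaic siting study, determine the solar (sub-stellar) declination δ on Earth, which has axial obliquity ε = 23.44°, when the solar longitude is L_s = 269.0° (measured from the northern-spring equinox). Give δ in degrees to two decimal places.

δ = -23.44°

sin δ = sin ε · sin L_s = sin 23.44° × sin 269.0° = -0.397728.
δ = arcsin(-0.397728) = -23.44°.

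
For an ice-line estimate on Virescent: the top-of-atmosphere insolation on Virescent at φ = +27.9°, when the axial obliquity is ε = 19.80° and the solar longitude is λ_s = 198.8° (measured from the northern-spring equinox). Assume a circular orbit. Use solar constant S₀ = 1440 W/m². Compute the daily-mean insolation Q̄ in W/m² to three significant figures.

Solar declination: sin δ = sin ε · sin λ_s = sin 19.80° × sin 198.8° = -0.10916, so δ = -6.267°.
cos H₀ = −tan(+27.9°) tan(-6.267°) = 0.0581, H₀ = 1.5126 rad.
Bracket: H₀ sin φ sin δ + cos φ cos δ sin H₀ = 1.5126×0.46793×-0.10916 + 0.88377×0.99402×0.99831 = -0.077262 + 0.877000 = 0.799738.
Q̄ = (S₀/π) × [bracket] = (1440/π) × 0.799738 = 366.6 W/m².

Q̄ ≈ 367 W/m²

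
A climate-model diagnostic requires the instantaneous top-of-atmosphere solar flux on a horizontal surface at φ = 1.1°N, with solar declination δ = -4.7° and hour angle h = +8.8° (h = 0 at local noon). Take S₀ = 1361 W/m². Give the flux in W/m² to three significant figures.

cos θ_z = sin φ sin δ + cos φ cos δ cos h = -0.001573 + 0.984724 = 0.983151.
Flux = S₀ · cos θ_z = 1361 × 0.983151 = 1338 W/m².

1.34e+03 W/m²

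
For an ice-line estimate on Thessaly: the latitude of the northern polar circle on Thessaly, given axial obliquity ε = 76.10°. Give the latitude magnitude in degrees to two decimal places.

The polar circle is the lowest latitude that experiences at least one full rotation of continuous daylight at the northern-summer solstice; it lies at |ϕ| = 90° − ε = 90° − 76.10° = 13.90°.

13.90°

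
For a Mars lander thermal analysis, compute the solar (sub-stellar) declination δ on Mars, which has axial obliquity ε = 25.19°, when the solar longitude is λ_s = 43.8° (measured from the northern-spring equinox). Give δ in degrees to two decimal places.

sin δ = sin ε · sin λ_s = sin 25.19° × sin 43.8° = 0.294591.
δ = arcsin(0.294591) = +17.13°.

δ = +17.13°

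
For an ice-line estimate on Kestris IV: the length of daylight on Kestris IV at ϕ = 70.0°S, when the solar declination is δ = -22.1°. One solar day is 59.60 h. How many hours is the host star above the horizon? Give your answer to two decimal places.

59.60 h

Sunrise equation: cos h₀ = −tan ϕ · tan δ = -1.1156 ≤ −1, so the host star never sets (polar day) and h₀ = π.
Daylight = 2h₀/(2π) × 59.60 h = (3.1416/π) × 59.60 = 59.60 h.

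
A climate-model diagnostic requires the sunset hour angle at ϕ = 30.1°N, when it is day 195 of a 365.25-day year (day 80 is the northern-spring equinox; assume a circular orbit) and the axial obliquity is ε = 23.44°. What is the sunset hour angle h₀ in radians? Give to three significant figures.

h₀ = 1.80 rad

Solar longitude: L_s = 360° × (195 − 80)/365.25 = 113.347°.
sin δ = sin 23.44° × sin 113.347° = 0.36522, so δ = +21.421°.
cos h₀ = −tan ϕ · tan δ = −tan(+30.1°) × tan(+21.421°) = -0.2274, so h₀ = 1.8002 rad = 103.15°.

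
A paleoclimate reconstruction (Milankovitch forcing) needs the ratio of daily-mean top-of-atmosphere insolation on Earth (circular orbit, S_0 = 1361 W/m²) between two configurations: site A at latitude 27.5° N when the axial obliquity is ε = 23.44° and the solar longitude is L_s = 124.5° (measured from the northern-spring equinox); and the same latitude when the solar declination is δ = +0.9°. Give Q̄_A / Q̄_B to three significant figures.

Q̄_A / Q̄_B ≈ 1.21

— Configuration A (ϕ=+27.5°):
Solar declination: sin δ = sin ε · sin L_s = sin 23.44° × sin 124.5° = 0.32783, so δ = +19.137°.
cos h₀ = −tan(+27.5°) tan(+19.137°) = -0.1806, h₀ = 1.7524 rad.
Bracket: h₀ sin ϕ sin δ + cos ϕ cos δ sin h₀ = 1.7524×0.46175×0.32783 + 0.88701×0.94474×0.98355 = 0.265270 + 0.824209 = 1.089479.
Q̄ = (S_0/π) × [bracket] = (1361/π) × 1.089479 = 471.98 W/m².
— Configuration B (ϕ=+27.5°):
cos h₀ = −tan(+27.5°) tan(+0.900°) = -0.0082, h₀ = 1.5790 rad.
Bracket: h₀ sin ϕ sin δ + cos ϕ cos δ sin h₀ = 1.5790×0.46175×0.01571 + 0.88701×0.99988×0.99997 = 0.011454 + 0.886877 = 0.898331.
Q̄ = (S_0/π) × [bracket] = (1361/π) × 0.898331 = 389.17 W/m².
Ratio Q̄_A / Q̄_B = 471.98 / 389.17 = 1.213.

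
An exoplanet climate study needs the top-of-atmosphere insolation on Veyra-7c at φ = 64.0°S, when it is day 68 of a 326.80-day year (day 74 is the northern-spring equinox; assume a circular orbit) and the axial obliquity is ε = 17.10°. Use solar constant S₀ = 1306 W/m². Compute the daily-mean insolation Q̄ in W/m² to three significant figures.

Solar longitude: λ_s = 360° × (68 − 74)/326.80 = -6.610°, i.e. -6.610° + 360° = 353.390°.
sin δ = sin 17.10° × sin 353.390° = -0.03384, so δ = -1.940°.
cos H₀ = −tan(-64.0°) tan(-1.940°) = -0.0694, H₀ = 1.6403 rad.
Bracket: H₀ sin φ sin δ + cos φ cos δ sin H₀ = 1.6403×-0.89879×-0.03384 + 0.43837×0.99943×0.99759 = 0.049890 + 0.437064 = 0.486954.
Q̄ = (S₀/π) × [bracket] = (1306/π) × 0.486954 = 202.4 W/m².

Q̄ ≈ 202 W/m²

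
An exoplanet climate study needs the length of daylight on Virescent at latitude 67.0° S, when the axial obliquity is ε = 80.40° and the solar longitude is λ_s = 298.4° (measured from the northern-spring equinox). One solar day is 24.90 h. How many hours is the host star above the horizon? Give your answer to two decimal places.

Solar declination: sin δ = sin ε · sin λ_s = sin 80.40° × sin 298.4° = -0.86733, so δ = -60.150°.
Sunrise equation: cos H₀ = −tan φ · tan δ = -4.1052 ≤ −1, so the host star never sets (polar day) and H₀ = π.
Daylight = 2H₀/(2π) × 24.90 h = (3.1416/π) × 24.90 = 24.90 h.

24.90 h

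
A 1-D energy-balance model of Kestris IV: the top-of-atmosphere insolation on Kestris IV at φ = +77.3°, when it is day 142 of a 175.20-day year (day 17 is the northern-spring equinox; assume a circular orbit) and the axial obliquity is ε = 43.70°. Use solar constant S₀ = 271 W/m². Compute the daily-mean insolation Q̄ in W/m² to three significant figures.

Q̄ ≈ 0.00 W/m²

Solar longitude: λ_s = 360° × (142 − 17)/175.20 = 256.849°.
sin δ = sin 43.70° × sin 256.849° = -0.67276, so δ = -42.281°.
cos H₀ = −tan(+77.3°) tan(-42.281°) = 4.0350 ≥ 1 ⇒ polar night, H₀ = 0 and Q̄ = 0.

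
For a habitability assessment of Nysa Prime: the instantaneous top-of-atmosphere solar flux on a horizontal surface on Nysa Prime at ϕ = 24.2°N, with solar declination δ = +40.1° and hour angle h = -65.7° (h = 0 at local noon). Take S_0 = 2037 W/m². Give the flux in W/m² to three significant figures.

1.12e+03 W/m²

cos θ_z = sin ϕ sin δ + cos ϕ cos δ cos h = 0.264041 + 0.287114 = 0.551155.
Flux = S_0 · cos θ_z = 2037 × 0.551155 = 1123 W/m².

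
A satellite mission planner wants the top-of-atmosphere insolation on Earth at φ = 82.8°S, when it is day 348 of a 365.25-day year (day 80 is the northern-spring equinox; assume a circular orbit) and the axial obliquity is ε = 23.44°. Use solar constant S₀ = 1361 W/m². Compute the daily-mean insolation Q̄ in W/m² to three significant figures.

Solar longitude: λ_s = 360° × (348 − 80)/365.25 = 264.148°.
sin δ = sin 23.44° × sin 264.148° = -0.39572, so δ = -23.311°.
cos H₀ = −tan(-82.8°) tan(-23.311°) = -3.4108 ≤ −1 ⇒ polar day, H₀ = π.
Bracket: H₀ sin φ sin δ + cos φ cos δ sin H₀ = 3.1416×-0.99211×-0.39572 + 0.12533×0.91837×0.00000 = 1.233385 + 0.000000 = 1.233385.
Q̄ = (S₀/π) × [bracket] = (1361/π) × 1.233385 = 534.3 W/m².

Q̄ ≈ 534 W/m²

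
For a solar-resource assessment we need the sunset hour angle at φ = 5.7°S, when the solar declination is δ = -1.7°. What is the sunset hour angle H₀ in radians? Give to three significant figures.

H₀ = 1.57 rad

cos H₀ = −tan φ · tan δ = −tan(-5.7°) × tan(-1.700°) = -0.0030, so H₀ = 1.5738 rad = 90.17°.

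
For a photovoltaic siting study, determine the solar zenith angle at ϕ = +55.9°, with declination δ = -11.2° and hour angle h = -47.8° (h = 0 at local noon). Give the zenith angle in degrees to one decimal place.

cos θ_z = sin ϕ sin δ + cos ϕ cos δ cos h = -0.160838 + 0.369421 = 0.208583.
θ_z = arccos(0.208583) = 78.0°.

θ_z = 78.0°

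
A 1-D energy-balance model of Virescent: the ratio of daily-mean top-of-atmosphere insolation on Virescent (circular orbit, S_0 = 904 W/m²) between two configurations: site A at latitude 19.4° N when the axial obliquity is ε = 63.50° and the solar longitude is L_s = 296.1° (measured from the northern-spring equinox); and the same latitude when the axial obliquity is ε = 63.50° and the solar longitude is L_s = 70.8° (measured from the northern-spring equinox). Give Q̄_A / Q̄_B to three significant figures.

Q̄_A / Q̄_B ≈ 0.202

— Configuration A (ϕ=+19.4°):
Solar declination: sin δ = sin ε · sin L_s = sin 63.50° × sin 296.1° = -0.80368, so δ = -53.483°.
cos h₀ = −tan(+19.4°) tan(-53.483°) = 0.4756, h₀ = 1.0751 rad.
Bracket: h₀ sin ϕ sin δ + cos ϕ cos δ sin h₀ = 1.0751×0.33216×-0.80368 + 0.94322×0.59507×0.87966 = -0.286998 + 0.493737 = 0.206739.
Q̄ = (S_0/π) × [bracket] = (904/π) × 0.206739 = 59.490 W/m².
— Configuration B (ϕ=+19.4°):
Solar declination: sin δ = sin ε · sin L_s = sin 63.50° × sin 70.8° = 0.84515, so δ = +57.689°.
cos h₀ = −tan(+19.4°) tan(+57.689°) = -0.5568, h₀ = 2.1613 rad.
Bracket: h₀ sin ϕ sin δ + cos ϕ cos δ sin h₀ = 2.1613×0.33216×0.84515 + 0.94322×0.53452×0.83064 = 0.606731 + 0.418784 = 1.025515.
Q̄ = (S_0/π) × [bracket] = (904/π) × 1.025515 = 295.09 W/m².
Ratio Q̄_A / Q̄_B = 59.490 / 295.09 = 0.2016.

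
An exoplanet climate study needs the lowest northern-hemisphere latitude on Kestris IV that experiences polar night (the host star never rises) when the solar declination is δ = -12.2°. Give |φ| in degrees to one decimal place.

Polar night requires cos H₀ = −tan φ tan δ ≥ 1, i.e. tan φ tan δ ≤ −1.
The boundary is |tan φ| · |tan δ| = 1, so |φ| = 90° − |δ| = 90° − 12.2° = 77.8° in the northern hemisphere.

|φ| = 77.8°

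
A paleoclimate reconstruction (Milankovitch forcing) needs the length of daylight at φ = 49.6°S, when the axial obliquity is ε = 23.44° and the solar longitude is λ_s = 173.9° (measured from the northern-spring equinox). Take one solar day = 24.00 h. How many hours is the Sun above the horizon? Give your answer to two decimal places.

Solar declination: sin δ = sin ε · sin λ_s = sin 23.44° × sin 173.9° = 0.04227, so δ = +2.423°.
cos H₀ = −tan φ · tan δ = −tan(-49.6°) × tan(+2.423°) = 0.0497, so H₀ = 1.5211 rad = 87.15°.
Daylight = 2H₀/(2π) × 24.00 h = (1.5211/π) × 24.00 = 11.62 h.

11.62 h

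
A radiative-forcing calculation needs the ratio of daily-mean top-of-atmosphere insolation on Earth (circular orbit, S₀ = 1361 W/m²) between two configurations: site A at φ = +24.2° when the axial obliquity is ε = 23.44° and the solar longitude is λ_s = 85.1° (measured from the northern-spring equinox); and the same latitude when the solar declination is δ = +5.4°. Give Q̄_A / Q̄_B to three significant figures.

— Configuration A (φ=+24.2°):
Solar declination: sin δ = sin ε · sin λ_s = sin 23.44° × sin 85.1° = 0.39633, so δ = +23.349°.
cos H₀ = −tan(+24.2°) tan(+23.349°) = -0.1940, H₀ = 1.7660 rad.
Bracket: H₀ sin φ sin δ + cos φ cos δ sin H₀ = 1.7660×0.40992×0.39633 + 0.91212×0.91811×0.98100 = 0.286911 + 0.821515 = 1.108426.
Q̄ = (S₀/π) × [bracket] = (1361/π) × 1.108426 = 480.19 W/m².
— Configuration B (φ=+24.2°):
cos H₀ = −tan(+24.2°) tan(+5.400°) = -0.0425, H₀ = 1.6133 rad.
Bracket: H₀ sin φ sin δ + cos φ cos δ sin H₀ = 1.6133×0.40992×0.09411 + 0.91212×0.99556×0.99910 = 0.062237 + 0.907253 = 0.969490.
Q̄ = (S₀/π) × [bracket] = (1361/π) × 0.969490 = 420.00 W/m².
Ratio Q̄_A / Q̄_B = 480.19 / 420.00 = 1.143.

Q̄_A / Q̄_B ≈ 1.14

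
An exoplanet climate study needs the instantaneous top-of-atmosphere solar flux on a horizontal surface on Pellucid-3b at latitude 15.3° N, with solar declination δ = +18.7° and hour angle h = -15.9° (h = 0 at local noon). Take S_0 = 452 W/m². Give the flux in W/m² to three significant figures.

435 W/m²

cos θ_z = sin ϕ sin δ + cos ϕ cos δ cos h = 0.084601 + 0.878684 = 0.963285.
Flux = S_0 · cos θ_z = 452 × 0.963285 = 435.4 W/m².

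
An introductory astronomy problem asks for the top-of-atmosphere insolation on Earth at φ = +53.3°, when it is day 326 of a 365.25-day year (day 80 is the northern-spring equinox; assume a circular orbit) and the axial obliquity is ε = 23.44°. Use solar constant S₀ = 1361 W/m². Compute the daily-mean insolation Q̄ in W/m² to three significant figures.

Q̄ ≈ 81.5 W/m²

Solar longitude: λ_s = 360° × (326 − 80)/365.25 = 242.464°.
sin δ = sin 23.44° × sin 242.464° = -0.35273, so δ = -20.654°.
cos H₀ = −tan(+53.3°) tan(-20.654°) = 0.5057, H₀ = 1.0406 rad.
Bracket: H₀ sin φ sin δ + cos φ cos δ sin H₀ = 1.0406×0.80178×-0.35273 + 0.59763×0.93573×0.86269 = -0.294294 + 0.482434 = 0.188140.
Q̄ = (S₀/π) × [bracket] = (1361/π) × 0.188140 = 81.51 W/m².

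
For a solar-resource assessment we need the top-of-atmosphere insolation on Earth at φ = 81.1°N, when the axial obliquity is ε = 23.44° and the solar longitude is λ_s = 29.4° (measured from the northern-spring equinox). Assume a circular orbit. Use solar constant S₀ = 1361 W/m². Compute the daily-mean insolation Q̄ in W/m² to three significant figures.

Solar declination: sin δ = sin ε · sin λ_s = sin 23.44° × sin 29.4° = 0.19528, so δ = +11.261°.
cos H₀ = −tan(+81.1°) tan(+11.261°) = -1.2715 ≤ −1 ⇒ polar day, H₀ = π.
Bracket: H₀ sin φ sin δ + cos φ cos δ sin H₀ = 3.1416×0.98796×0.19528 + 0.15471×0.98075×0.00000 = 0.606105 + 0.000000 = 0.606105.
Q̄ = (S₀/π) × [bracket] = (1361/π) × 0.606105 = 262.6 W/m².

Q̄ ≈ 263 W/m²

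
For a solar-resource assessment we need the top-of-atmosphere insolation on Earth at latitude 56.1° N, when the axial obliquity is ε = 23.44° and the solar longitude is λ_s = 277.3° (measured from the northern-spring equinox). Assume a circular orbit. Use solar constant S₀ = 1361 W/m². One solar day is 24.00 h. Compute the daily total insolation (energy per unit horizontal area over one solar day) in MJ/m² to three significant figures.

Solar declination: sin δ = sin ε · sin λ_s = sin 23.44° × sin 277.3° = -0.39456, so δ = -23.239°.
cos H₀ = −tan(+56.1°) tan(-23.239°) = 0.6390, H₀ = 0.8776 rad.
Bracket: H₀ sin φ sin δ + cos φ cos δ sin H₀ = 0.8776×0.83001×-0.39456 + 0.55775×0.91887×0.76919 = -0.287404 + 0.394210 = 0.106806.
Q̄ = (S₀/π) × [bracket] = (1361/π) × 0.106806 = 46.270 W/m².
Daily total = Q̄ × 24.00 h × 3600 s/h = 46.270 × 24.00 × 3600 / 10⁶ = 3.998 MJ/m².

4.00 MJ/m²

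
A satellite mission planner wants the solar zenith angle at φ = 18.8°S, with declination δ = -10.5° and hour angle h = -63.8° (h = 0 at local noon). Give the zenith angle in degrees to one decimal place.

θ_z = 62.0°

cos θ_z = sin φ sin δ + cos φ cos δ cos h = 0.058728 + 0.410953 = 0.469681.
θ_z = arccos(0.469681) = 62.0°.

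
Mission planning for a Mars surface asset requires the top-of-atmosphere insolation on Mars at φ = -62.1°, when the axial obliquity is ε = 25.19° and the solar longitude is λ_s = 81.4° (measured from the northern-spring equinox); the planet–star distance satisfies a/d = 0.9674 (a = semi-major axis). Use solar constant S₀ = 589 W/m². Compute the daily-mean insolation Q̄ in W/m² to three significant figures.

Solar declination: sin δ = sin ε · sin λ_s = sin 25.19° × sin 81.4° = 0.42084, so δ = +24.887°.
cos H₀ = −tan(-62.1°) tan(+24.887°) = 0.8762, H₀ = 0.5029 rad.
Bracket: H₀ sin φ sin δ + cos φ cos δ sin H₀ = 0.5029×-0.88377×0.42084 + 0.46793×0.90714×0.48197 = -0.187041 + 0.204586 = 0.017545.
Inverse-square distance factor (a/d)² = 0.9674² = 0.935863.
Q̄ = (S₀/π) × 0.935863 × [bracket] = (589/π) × 0.935863 × 0.017545 = 3.078 W/m².

Q̄ ≈ 3.08 W/m²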